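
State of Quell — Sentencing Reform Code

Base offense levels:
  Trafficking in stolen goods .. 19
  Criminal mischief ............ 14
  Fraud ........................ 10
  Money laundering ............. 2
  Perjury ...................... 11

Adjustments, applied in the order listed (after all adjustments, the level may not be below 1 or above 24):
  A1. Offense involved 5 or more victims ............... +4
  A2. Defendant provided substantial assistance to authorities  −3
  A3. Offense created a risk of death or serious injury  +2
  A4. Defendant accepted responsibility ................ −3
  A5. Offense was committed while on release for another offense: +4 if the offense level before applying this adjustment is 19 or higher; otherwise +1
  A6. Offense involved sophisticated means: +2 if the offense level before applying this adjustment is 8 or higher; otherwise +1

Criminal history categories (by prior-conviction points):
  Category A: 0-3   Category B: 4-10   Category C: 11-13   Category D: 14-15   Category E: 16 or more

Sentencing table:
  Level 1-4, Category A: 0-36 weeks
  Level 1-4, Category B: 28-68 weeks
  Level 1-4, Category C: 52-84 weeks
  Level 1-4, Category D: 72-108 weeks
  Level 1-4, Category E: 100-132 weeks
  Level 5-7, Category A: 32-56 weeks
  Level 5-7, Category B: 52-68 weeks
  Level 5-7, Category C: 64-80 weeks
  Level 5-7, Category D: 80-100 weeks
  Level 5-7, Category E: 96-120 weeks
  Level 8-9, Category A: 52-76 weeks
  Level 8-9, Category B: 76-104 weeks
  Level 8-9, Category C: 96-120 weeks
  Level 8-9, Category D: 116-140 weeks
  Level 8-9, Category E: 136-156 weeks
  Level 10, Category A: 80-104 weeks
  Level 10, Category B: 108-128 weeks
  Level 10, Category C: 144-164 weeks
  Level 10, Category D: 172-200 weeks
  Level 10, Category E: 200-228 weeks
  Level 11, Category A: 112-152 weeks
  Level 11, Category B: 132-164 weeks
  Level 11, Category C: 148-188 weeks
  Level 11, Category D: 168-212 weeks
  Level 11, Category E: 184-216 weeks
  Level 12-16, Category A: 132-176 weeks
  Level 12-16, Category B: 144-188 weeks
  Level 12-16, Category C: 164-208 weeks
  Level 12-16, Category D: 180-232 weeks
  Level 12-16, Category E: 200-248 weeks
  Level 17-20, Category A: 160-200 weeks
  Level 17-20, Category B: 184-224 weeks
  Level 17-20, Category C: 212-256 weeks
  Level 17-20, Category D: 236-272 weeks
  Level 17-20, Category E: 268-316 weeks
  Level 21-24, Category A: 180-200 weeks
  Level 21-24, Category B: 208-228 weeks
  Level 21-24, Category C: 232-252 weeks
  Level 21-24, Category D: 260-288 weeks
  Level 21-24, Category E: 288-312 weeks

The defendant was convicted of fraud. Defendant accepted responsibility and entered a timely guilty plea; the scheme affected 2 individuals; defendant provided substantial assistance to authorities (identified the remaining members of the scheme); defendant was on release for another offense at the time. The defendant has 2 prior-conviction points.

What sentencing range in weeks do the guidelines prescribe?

32-56 weeks

Base offense level for fraud: 10.
A2 applies: 10 − 3 = 7.
A4 applies: 7 − 3 = 4.
A5 applies (level before this adjustment is 4 < 19, so +1): 4 + 1 = 5.
A6 does not apply.
Final offense level: 5.
Criminal history: 2 prior points → Category A (0-3).
Level 5 falls in the 5-7 band.
Grid: Level 5-7 × Category A = 32-56 weeks.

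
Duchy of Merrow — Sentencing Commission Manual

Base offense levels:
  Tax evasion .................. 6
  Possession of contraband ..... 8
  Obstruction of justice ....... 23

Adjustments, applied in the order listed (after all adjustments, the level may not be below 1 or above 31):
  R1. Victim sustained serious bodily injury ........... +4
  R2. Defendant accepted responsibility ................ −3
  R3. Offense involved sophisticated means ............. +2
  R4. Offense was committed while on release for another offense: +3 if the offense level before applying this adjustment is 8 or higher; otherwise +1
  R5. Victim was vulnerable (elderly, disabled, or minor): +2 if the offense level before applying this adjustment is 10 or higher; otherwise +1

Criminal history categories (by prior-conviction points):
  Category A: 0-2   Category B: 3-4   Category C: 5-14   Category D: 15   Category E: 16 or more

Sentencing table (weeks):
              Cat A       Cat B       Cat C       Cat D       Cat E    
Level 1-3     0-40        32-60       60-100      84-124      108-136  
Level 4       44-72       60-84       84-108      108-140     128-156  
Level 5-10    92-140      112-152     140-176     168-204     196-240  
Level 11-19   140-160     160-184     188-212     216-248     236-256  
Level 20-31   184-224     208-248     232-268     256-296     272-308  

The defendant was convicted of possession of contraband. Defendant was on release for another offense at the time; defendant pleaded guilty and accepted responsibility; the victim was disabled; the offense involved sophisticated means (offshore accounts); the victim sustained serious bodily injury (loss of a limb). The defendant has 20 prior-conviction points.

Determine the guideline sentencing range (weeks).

Base offense level for possession of contraband: 8.
R1 applies: 8 + 4 = 12.
R2 applies: 12 − 3 = 9.
R3 applies: 9 + 2 = 11.
R4 applies (level before this adjustment is 11 ≥ 8, so +3): 11 + 3 = 14.
R5 applies (level before this adjustment is 14 ≥ 10, so +2): 14 + 2 = 16.
Final offense level: 16.
Criminal history: 20 prior points → Category E (16+).
Level 16 falls in the 11-19 band.
Grid: Level 11-19 × Category E = 236-256 weeks.

236-256 weeks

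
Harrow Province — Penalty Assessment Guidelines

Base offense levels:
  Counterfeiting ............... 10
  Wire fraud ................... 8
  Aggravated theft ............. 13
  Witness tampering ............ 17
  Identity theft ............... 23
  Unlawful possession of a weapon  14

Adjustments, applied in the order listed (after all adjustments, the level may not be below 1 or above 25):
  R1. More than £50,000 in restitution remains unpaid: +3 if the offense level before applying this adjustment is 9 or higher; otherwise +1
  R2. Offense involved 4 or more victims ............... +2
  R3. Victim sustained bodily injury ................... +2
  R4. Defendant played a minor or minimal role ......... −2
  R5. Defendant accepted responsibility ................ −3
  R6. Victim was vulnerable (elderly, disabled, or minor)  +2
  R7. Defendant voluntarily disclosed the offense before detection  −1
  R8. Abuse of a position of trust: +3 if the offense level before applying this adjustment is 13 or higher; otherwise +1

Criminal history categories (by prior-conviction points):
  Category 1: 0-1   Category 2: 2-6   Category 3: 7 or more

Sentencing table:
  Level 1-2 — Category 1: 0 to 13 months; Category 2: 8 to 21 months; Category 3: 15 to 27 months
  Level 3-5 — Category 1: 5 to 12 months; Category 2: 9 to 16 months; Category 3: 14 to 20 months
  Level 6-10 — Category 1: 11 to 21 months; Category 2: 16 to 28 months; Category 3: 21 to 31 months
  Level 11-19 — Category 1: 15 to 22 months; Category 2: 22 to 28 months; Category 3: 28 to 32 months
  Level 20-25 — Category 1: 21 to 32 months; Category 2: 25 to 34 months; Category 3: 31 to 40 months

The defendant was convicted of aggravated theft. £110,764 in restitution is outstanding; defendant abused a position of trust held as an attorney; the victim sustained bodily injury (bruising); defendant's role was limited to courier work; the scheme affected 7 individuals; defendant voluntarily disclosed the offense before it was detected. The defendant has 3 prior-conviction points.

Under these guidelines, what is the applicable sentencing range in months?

25-34 months

Base offense level for aggravated theft: 13.
R1 applies (level before this adjustment is 13 ≥ 9, so +3): 13 + 3 = 16.
R2 applies: 16 + 2 = 18.
R3 applies: 18 + 2 = 20.
R4 applies: 20 − 2 = 18.
R5 does not apply.
R7 applies: 18 − 1 = 17.
R8 applies (level before this adjustment is 17 ≥ 13, so +3): 17 + 3 = 20.
Final offense level: 20.
Criminal history: 3 prior points → Category 2 (2-6).
Level 20 falls in the 20-25 band.
Grid: Level 20-25 × Category 2 = 25-34 months.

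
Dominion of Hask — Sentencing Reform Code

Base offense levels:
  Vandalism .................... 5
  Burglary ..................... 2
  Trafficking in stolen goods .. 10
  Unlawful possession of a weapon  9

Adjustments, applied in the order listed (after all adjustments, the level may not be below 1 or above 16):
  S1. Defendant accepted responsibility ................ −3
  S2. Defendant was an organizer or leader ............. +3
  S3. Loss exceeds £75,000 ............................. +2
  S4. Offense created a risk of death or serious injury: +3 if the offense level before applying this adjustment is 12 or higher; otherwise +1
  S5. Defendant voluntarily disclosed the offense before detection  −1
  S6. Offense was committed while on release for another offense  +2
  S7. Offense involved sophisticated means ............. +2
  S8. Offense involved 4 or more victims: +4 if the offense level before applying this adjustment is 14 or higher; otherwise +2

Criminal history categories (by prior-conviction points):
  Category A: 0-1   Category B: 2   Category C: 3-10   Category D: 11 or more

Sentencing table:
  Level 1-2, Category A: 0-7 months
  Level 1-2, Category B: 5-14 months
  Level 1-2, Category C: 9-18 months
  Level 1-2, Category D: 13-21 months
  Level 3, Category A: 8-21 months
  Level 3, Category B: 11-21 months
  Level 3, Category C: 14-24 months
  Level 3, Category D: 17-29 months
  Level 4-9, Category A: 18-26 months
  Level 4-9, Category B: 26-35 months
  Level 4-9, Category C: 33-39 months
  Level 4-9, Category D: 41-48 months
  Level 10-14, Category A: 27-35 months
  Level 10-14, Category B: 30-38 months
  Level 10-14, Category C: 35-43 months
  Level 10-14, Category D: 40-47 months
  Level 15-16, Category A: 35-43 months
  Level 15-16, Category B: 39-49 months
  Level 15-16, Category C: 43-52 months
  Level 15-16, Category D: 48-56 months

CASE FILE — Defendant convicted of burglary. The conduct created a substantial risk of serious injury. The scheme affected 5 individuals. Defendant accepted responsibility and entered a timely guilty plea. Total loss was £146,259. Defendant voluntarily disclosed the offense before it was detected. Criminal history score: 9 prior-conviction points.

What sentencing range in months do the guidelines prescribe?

Base offense level for burglary: 2.
S1 applies: 2 − 3 = -1.
S2 does not apply.
S3 applies: -1 + 2 = 1.
S4 applies (level before this adjustment is 1 < 12, so +1): 1 + 1 = 2.
S5 applies: 2 − 1 = 1.
S8 applies (level before this adjustment is 1 < 14, so +2): 1 + 2 = 3.
Final offense level: 3.
Criminal history: 9 prior points → Category C (3-10).
Level 3 falls in the 3 band.
Grid: Level 3 × Category C = 14-24 months.

14-24 months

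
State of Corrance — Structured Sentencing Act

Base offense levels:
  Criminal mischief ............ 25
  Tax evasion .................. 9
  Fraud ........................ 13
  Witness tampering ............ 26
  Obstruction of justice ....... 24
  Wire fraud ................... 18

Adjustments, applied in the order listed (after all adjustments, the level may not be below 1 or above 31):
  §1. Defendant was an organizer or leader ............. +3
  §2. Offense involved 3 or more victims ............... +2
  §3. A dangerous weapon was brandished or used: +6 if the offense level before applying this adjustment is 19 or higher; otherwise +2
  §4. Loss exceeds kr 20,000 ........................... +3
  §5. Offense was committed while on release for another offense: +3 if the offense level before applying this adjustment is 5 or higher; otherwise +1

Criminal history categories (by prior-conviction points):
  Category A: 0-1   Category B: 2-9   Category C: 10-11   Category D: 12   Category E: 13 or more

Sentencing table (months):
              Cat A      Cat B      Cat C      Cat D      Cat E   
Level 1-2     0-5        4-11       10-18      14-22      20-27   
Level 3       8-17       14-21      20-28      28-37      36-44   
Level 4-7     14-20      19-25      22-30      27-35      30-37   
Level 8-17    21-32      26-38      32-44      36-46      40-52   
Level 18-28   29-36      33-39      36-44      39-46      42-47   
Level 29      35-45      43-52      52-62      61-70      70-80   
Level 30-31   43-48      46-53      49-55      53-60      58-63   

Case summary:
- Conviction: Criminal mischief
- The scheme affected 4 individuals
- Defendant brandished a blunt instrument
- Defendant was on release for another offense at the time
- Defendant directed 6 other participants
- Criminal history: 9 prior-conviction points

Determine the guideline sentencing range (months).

46-53 months

Base offense level for criminal mischief: 25.
§1 applies: 25 + 3 = 28.
§2 applies: 28 + 2 = 30.
§3 applies (level before this adjustment is 30 ≥ 19, so +6): 30 + 6 = 36.
§5 applies (level before this adjustment is 36 ≥ 5, so +3): 36 + 3 = 39.
Level 39 exceeds the maximum of 31; capped at 31.
Final offense level: 31.
Criminal history: 9 prior points → Category B (2-9).
Level 31 falls in the 30-31 band.
Grid: Level 30-31 × Category B = 46-53 months.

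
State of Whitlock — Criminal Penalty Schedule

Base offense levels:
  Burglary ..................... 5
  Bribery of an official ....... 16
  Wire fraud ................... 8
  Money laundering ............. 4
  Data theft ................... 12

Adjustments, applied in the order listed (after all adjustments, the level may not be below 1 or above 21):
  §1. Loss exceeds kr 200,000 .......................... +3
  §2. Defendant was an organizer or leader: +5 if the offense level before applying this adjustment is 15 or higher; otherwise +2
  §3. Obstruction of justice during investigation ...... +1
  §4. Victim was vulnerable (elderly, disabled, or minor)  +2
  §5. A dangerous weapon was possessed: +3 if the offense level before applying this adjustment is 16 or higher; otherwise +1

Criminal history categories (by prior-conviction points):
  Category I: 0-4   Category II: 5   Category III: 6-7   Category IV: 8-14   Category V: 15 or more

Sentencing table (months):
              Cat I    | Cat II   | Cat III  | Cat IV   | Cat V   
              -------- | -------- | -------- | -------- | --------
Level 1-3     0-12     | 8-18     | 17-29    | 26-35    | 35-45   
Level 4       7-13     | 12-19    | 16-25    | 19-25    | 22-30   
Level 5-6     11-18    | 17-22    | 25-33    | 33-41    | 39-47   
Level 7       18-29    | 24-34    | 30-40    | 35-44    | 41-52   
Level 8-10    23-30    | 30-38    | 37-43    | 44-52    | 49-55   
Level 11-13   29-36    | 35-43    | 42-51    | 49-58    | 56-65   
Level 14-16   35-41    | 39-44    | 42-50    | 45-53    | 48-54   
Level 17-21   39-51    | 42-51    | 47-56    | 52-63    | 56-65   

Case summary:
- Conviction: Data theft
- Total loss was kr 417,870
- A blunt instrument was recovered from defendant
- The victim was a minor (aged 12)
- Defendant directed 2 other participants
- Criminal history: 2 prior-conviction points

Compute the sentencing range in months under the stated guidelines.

39-51 months

Base offense level for data theft: 12.
§1 applies: 12 + 3 = 15.
§2 applies (level before this adjustment is 15 ≥ 15, so +5): 15 + 5 = 20.
§4 applies: 20 + 2 = 22.
§5 applies (level before this adjustment is 22 ≥ 16, so +3): 22 + 3 = 25.
Level 25 exceeds the maximum of 21; capped at 21.
Final offense level: 21.
Criminal history: 2 prior points → Category I (0-4).
Level 21 falls in the 17-21 band.
Grid: Level 17-21 × Category I = 39-51 months.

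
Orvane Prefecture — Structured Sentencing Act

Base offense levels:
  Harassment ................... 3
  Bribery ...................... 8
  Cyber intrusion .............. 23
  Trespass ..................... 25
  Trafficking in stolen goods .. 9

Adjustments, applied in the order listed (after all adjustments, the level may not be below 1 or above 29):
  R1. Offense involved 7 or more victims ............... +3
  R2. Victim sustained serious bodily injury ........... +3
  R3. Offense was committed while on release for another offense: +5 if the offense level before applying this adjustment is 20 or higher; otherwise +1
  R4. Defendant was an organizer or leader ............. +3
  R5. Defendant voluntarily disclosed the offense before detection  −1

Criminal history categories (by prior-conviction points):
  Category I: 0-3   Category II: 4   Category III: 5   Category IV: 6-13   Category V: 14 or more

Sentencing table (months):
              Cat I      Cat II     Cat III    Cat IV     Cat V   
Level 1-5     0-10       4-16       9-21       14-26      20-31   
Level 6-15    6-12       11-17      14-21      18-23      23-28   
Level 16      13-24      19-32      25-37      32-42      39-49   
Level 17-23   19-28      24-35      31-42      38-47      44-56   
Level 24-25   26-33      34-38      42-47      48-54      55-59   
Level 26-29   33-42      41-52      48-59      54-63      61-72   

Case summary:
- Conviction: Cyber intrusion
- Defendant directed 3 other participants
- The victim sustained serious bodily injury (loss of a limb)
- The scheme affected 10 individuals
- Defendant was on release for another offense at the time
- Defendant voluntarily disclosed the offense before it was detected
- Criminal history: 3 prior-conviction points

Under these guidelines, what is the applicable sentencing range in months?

Base offense level for cyber intrusion: 23.
R1 applies: 23 + 3 = 26.
R2 applies: 26 + 3 = 29.
R3 applies (level before this adjustment is 29 ≥ 20, so +5): 29 + 5 = 34.
R4 applies: 34 + 3 = 37.
R5 applies: 37 − 1 = 36.
Level 36 exceeds the maximum of 29; capped at 29.
Final offense level: 29.
Criminal history: 3 prior points → Category I (0-3).
Level 29 falls in the 26-29 band.
Grid: Level 26-29 × Category I = 33-42 months.

33-42 months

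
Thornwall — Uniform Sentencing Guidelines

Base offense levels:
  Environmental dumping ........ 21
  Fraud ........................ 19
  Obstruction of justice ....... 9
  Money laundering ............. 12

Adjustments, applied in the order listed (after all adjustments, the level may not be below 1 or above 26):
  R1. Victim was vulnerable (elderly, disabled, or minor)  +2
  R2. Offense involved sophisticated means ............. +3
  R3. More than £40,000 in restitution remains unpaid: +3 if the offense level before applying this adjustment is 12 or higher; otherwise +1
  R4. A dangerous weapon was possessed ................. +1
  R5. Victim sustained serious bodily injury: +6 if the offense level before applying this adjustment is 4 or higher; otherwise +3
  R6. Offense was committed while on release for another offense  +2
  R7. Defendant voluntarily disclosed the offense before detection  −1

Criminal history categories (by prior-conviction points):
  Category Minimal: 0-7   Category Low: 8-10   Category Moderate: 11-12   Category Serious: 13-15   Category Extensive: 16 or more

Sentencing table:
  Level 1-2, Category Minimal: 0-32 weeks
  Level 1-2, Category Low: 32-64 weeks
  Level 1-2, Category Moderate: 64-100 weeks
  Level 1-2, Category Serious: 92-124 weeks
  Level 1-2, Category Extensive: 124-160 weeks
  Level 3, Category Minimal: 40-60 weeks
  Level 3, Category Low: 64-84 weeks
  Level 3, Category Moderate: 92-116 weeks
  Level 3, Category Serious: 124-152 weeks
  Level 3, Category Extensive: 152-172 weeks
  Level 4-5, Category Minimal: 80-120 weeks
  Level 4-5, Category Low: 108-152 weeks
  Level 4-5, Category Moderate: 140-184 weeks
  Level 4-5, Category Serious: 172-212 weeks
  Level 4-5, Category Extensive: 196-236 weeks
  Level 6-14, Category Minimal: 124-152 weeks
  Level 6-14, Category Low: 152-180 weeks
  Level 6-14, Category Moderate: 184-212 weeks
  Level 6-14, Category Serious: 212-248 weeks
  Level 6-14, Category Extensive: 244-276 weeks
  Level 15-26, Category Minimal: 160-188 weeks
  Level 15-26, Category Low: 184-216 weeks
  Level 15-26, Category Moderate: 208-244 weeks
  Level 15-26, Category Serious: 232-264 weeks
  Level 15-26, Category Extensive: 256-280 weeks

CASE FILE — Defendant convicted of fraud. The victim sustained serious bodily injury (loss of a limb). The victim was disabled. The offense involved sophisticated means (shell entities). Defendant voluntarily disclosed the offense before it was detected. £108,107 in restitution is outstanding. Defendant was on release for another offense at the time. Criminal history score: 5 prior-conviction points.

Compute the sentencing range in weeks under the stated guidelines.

160-188 weeks

Base offense level for fraud: 19.
R1 applies: 19 + 2 = 21.
R2 applies: 21 + 3 = 24.
R3 applies (level before this adjustment is 24 ≥ 12, so +3): 24 + 3 = 27.
R5 applies (level before this adjustment is 27 ≥ 4, so +6): 27 + 6 = 33.
R6 applies: 33 + 2 = 35.
R7 applies: 35 − 1 = 34.
Level 34 exceeds the maximum of 26; capped at 26.
Final offense level: 26.
Criminal history: 5 prior points → Category Minimal (0-7).
Level 26 falls in the 15-26 band.
Grid: Level 15-26 × Category Minimal = 160-188 weeks.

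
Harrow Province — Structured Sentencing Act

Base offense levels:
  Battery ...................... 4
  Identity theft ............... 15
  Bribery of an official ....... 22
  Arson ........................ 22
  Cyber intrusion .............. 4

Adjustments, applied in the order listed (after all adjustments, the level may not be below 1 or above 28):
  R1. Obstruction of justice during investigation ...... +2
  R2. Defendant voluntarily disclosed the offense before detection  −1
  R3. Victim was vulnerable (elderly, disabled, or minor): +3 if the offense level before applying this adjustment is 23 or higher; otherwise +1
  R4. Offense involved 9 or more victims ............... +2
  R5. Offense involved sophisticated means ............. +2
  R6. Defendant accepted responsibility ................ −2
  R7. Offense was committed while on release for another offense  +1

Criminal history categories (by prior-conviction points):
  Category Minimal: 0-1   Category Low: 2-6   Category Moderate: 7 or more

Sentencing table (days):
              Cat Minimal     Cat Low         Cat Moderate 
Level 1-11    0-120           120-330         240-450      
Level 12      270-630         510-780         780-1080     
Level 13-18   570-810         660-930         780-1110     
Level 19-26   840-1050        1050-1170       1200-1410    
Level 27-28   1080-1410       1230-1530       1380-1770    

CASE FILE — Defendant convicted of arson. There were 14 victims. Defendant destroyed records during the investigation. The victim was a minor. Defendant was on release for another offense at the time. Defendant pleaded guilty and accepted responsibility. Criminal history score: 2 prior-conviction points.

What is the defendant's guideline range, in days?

Base offense level for arson: 22.
R1 applies: 22 + 2 = 24.
R3 applies (level before this adjustment is 24 ≥ 23, so +3): 24 + 3 = 27.
R4 applies: 27 + 2 = 29.
R5 does not apply.
R6 applies: 29 − 2 = 27.
R7 applies: 27 + 1 = 28.
Final offense level: 28.
Criminal history: 2 prior points → Category Low (2-6).
Level 28 falls in the 27-28 band.
Grid: Level 27-28 × Category Low = 1230-1530 days.

1230-1530 days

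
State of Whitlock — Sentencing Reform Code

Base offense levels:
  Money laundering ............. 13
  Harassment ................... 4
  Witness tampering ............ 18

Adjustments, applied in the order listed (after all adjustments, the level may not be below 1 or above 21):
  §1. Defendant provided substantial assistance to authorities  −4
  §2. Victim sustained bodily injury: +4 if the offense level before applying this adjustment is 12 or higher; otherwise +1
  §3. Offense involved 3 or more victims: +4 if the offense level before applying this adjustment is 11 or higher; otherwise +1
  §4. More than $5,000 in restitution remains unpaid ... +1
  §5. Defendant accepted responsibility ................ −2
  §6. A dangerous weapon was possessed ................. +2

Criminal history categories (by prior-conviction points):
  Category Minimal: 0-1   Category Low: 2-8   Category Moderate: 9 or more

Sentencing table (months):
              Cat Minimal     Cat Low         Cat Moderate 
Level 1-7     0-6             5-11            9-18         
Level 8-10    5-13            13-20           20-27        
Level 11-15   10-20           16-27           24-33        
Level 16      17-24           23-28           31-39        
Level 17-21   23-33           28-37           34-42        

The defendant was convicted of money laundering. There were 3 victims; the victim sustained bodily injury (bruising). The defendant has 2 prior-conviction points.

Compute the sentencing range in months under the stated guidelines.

28-37 months

Base offense level for money laundering: 13.
§2 applies (level before this adjustment is 13 ≥ 12, so +4): 13 + 4 = 17.
§3 applies (level before this adjustment is 17 ≥ 11, so +4): 17 + 4 = 21.
§4 does not apply.
§5 does not apply.
Final offense level: 21.
Criminal history: 2 prior points → Category Low (2-8).
Level 21 falls in the 17-21 band.
Grid: Level 17-21 × Category Low = 28-37 months.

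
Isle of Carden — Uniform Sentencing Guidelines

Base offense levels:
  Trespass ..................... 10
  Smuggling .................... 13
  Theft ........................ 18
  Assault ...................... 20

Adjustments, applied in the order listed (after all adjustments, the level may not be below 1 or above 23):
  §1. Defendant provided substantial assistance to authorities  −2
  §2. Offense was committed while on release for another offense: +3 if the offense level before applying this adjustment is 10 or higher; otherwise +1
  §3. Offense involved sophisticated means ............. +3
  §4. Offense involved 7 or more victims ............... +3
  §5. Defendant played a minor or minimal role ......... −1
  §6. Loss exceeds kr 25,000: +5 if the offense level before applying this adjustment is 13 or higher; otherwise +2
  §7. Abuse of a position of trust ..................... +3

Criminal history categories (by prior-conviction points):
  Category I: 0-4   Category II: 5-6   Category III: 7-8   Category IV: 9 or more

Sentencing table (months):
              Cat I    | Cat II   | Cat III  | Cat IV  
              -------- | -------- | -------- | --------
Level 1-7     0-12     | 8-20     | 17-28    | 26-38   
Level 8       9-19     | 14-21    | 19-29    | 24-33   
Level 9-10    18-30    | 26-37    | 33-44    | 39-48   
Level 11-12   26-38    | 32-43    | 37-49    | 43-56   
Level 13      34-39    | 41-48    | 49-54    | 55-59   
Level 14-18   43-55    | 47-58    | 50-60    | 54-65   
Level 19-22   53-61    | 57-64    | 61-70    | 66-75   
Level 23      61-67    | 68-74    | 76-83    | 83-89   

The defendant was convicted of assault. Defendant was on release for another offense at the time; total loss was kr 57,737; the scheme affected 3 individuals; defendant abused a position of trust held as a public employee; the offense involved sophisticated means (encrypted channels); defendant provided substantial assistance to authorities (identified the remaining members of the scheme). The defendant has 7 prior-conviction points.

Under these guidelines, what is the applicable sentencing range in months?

Base offense level for assault: 20.
§1 applies: 20 − 2 = 18.
§2 applies (level before this adjustment is 18 ≥ 10, so +3): 18 + 3 = 21.
§3 applies: 21 + 3 = 24.
§5 does not apply.
§6 applies (level before this adjustment is 24 ≥ 13, so +5): 24 + 5 = 29.
§7 applies: 29 + 3 = 32.
Level 32 exceeds the maximum of 23; capped at 23.
Final offense level: 23.
Criminal history: 7 prior points → Category III (7-8).
Level 23 falls in the 23 band.
Grid: Level 23 × Category III = 76-83 months.

76-83 months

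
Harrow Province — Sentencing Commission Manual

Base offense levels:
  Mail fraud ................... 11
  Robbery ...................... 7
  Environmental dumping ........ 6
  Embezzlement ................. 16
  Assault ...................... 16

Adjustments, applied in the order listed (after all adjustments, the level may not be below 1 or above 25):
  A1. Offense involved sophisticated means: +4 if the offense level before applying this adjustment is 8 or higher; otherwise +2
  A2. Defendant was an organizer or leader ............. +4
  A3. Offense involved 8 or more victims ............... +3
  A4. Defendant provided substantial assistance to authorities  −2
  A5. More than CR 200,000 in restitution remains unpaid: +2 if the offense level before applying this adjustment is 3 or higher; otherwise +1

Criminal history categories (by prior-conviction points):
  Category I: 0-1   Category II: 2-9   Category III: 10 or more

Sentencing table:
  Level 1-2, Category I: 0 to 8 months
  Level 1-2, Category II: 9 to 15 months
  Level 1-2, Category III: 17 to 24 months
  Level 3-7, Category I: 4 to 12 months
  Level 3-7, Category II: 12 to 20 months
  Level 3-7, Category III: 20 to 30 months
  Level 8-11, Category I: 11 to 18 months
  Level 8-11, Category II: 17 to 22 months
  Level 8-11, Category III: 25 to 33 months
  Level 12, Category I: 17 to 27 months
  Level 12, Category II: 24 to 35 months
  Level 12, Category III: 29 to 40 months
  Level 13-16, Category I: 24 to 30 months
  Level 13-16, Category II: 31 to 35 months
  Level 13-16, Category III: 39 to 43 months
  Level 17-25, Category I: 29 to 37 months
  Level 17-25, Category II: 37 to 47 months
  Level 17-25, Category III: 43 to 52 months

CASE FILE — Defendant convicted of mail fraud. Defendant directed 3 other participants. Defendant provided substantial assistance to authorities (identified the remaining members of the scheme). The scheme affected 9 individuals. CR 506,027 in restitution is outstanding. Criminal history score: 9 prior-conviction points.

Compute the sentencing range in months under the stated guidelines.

Base offense level for mail fraud: 11.
A2 applies: 11 + 4 = 15.
A3 applies: 15 + 3 = 18.
A4 applies: 18 − 2 = 16.
A5 applies (level before this adjustment is 16 ≥ 3, so +2): 16 + 2 = 18.
Final offense level: 18.
Criminal history: 9 prior points → Category II (2-9).
Level 18 falls in the 17-25 band.
Grid: Level 17-25 × Category II = 37-47 months.

37-47 months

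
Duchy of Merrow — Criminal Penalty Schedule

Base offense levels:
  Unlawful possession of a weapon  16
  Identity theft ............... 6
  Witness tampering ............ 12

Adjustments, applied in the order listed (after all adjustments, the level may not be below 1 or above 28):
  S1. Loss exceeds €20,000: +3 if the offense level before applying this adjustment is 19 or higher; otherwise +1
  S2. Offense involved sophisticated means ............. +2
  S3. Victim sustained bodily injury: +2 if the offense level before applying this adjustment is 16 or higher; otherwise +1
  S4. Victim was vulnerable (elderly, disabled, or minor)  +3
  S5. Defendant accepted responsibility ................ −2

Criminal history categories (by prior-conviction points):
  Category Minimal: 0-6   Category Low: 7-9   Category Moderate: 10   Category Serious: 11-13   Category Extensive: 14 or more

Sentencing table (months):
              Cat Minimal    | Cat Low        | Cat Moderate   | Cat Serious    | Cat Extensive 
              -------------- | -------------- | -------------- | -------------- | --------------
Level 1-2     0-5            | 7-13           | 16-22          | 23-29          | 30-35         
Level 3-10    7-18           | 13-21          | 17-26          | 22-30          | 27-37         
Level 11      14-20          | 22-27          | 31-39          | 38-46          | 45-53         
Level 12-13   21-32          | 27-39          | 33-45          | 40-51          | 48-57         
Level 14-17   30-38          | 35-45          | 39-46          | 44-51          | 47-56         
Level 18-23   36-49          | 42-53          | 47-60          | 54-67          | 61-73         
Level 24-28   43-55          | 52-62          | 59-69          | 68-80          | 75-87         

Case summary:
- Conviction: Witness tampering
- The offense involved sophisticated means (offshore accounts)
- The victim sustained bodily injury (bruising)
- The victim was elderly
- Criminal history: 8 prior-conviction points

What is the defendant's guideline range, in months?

Base offense level for witness tampering: 12.
S1 does not apply.
S2 applies: 12 + 2 = 14.
S3 applies (level before this adjustment is 14 < 16, so +1): 14 + 1 = 15.
S4 applies: 15 + 3 = 18.
S5 does not apply.
Final offense level: 18.
Criminal history: 8 prior points → Category Low (7-9).
Level 18 falls in the 18-23 band.
Grid: Level 18-23 × Category Low = 42-53 months.

42-53 months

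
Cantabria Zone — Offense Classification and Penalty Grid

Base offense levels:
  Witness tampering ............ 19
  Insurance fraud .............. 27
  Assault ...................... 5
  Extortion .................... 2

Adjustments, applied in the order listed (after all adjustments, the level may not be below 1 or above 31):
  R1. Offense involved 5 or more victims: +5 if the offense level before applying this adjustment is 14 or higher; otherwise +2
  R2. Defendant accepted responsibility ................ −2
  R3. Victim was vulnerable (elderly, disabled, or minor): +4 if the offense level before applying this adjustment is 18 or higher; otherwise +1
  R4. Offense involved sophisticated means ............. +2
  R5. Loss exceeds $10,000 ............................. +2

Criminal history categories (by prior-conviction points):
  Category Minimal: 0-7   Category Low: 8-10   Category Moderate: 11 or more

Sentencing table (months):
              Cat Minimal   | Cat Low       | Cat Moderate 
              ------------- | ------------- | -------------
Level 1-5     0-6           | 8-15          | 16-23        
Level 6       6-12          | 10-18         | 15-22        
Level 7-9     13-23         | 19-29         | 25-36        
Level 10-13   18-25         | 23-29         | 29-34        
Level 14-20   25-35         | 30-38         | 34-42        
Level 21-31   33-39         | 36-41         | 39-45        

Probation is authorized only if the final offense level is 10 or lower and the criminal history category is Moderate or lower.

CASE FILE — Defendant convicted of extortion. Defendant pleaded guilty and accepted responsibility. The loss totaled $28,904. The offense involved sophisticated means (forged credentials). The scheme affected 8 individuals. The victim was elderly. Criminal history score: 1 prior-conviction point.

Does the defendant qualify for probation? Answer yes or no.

Yes

Base offense level for extortion: 2.
R1 applies (level before this adjustment is 2 < 14, so +2): 2 + 2 = 4.
R2 applies: 4 − 2 = 2.
R3 applies (level before this adjustment is 2 < 18, so +1): 2 + 1 = 3.
R4 applies: 3 + 2 = 5.
R5 applies: 5 + 2 = 7.
Final offense level: 7.
Criminal history: 1 prior point → Category Minimal (0-7).
Level 7 falls in the 7-9 band.
Grid: Level 7-9 × Category Minimal = 13-23 months.
Probation check: level 7 ≤ 10 and category Minimal ≤ Moderate → eligible.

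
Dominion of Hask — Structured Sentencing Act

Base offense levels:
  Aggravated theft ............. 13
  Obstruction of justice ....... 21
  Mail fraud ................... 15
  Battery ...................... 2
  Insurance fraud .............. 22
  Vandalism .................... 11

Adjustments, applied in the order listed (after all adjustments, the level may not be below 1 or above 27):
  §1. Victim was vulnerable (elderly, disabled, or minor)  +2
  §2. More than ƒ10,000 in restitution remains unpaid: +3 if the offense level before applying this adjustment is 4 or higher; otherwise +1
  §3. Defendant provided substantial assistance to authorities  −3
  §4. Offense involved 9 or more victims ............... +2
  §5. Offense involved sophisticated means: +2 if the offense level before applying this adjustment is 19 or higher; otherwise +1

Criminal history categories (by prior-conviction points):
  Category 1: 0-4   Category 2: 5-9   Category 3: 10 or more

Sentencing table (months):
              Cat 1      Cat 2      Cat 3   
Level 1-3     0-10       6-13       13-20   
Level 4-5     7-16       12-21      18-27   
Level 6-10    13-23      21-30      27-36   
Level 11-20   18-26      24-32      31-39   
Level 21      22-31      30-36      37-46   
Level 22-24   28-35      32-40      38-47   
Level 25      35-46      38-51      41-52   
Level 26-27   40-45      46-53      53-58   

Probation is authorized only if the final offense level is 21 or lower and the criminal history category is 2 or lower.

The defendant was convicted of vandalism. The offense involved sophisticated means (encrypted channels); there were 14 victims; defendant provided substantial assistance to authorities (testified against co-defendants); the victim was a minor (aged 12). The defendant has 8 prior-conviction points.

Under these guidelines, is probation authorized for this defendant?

Yes

Base offense level for vandalism: 11.
§1 applies: 11 + 2 = 13.
§3 applies: 13 − 3 = 10.
§4 applies: 10 + 2 = 12.
§5 applies (level before this adjustment is 12 < 19, so +1): 12 + 1 = 13.
Final offense level: 13.
Criminal history: 8 prior points → Category 2 (5-9).
Level 13 falls in the 11-20 band.
Grid: Level 11-20 × Category 2 = 24-32 months.
Probation check: level 13 ≤ 21 and category 2 ≤ 2 → eligible.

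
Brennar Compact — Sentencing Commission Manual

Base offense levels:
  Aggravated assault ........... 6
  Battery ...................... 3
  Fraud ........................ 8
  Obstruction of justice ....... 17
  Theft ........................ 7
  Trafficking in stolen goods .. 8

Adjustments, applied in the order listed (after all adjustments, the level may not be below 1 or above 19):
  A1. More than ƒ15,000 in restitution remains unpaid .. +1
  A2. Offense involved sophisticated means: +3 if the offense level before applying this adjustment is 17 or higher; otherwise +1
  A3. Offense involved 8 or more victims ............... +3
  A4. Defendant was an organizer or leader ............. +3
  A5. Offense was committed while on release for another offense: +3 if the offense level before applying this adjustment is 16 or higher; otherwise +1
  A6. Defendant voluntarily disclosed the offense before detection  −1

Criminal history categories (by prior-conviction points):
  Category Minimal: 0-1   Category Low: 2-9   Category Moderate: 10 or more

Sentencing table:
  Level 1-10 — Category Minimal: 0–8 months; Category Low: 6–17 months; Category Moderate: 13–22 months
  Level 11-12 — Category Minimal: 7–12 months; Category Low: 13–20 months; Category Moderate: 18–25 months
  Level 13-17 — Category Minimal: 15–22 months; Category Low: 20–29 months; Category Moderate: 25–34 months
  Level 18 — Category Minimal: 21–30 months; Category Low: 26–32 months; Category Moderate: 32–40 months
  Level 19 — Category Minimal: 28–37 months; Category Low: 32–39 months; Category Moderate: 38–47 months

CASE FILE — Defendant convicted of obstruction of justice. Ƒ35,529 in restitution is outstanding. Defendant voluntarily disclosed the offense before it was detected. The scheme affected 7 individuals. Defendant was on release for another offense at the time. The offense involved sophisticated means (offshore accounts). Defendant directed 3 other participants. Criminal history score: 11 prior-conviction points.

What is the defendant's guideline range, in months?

38-47 months

Base offense level for obstruction of justice: 17.
A1 applies: 17 + 1 = 18.
A2 applies (level before this adjustment is 18 ≥ 17, so +3): 18 + 3 = 21.
A3 does not apply.
A4 applies: 21 + 3 = 24.
A5 applies (level before this adjustment is 24 ≥ 16, so +3): 24 + 3 = 27.
A6 applies: 27 − 1 = 26.
Level 26 exceeds the maximum of 19; capped at 19.
Final offense level: 19.
Criminal history: 11 prior points → Category Moderate (10+).
Level 19 falls in the 19 band.
Grid: Level 19 × Category Moderate = 38-47 months.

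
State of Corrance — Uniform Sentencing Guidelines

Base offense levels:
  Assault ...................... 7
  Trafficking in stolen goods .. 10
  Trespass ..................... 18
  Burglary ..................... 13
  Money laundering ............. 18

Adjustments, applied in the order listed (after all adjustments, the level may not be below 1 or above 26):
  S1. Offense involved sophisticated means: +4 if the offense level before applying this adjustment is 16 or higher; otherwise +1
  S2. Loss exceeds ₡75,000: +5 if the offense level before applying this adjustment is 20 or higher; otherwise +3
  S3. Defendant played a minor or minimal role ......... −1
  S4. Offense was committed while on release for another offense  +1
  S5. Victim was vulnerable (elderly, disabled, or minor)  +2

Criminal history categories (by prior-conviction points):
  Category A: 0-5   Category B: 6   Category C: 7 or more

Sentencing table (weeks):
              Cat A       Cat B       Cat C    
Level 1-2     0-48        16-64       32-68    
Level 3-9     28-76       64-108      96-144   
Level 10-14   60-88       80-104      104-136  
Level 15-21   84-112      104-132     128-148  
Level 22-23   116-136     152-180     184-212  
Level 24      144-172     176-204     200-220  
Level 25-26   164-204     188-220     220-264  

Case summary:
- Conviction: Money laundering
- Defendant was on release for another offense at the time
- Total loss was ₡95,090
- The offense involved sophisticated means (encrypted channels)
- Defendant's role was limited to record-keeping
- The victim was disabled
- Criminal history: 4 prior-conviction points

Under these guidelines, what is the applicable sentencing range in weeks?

Base offense level for money laundering: 18.
S1 applies (level before this adjustment is 18 ≥ 16, so +4): 18 + 4 = 22.
S2 applies (level before this adjustment is 22 ≥ 20, so +5): 22 + 5 = 27.
S3 applies: 27 − 1 = 26.
S4 applies: 26 + 1 = 27.
S5 applies: 27 + 2 = 29.
Level 29 exceeds the maximum of 26; capped at 26.
Final offense level: 26.
Criminal history: 4 prior points → Category A (0-5).
Level 26 falls in the 25-26 band.
Grid: Level 25-26 × Category A = 164-204 weeks.

164-204 weeks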